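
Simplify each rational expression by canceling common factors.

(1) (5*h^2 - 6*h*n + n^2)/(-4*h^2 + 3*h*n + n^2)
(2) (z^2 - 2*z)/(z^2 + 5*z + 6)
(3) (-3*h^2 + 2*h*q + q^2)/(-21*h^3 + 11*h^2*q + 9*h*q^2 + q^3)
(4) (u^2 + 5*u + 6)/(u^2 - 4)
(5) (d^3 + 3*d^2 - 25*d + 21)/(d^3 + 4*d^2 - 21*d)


(1) = (-5*h + n)/(4*h + n)
(2) = (z^2 - 2*z)/(z^2 + 5*z + 6)
(3) = 1/(7*h + q)
(4) = (u + 3)/(u - 2)
(5) = (d - 1)/d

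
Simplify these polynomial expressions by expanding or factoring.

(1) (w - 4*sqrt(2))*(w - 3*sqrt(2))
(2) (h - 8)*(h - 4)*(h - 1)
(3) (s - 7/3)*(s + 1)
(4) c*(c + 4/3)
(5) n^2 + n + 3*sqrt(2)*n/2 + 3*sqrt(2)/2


(1) = w^2 - 7*sqrt(2)*w + 24
(2) = h^3 - 13*h^2 + 44*h - 32
(3) = s^2 - 4*s/3 - 7/3
(4) = c^2 + 4*c/3
(5) = (n + 1)*(n + 3*sqrt(2)/2)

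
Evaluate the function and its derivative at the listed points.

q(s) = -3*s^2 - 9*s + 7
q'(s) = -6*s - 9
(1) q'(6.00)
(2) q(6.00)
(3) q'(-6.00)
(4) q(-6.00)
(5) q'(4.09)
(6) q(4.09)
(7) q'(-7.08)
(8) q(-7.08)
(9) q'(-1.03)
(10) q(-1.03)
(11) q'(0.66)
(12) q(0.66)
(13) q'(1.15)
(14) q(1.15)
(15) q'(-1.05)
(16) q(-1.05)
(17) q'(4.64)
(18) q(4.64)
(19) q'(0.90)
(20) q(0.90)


(1) = -45.00
(2) = -155.00
(3) = 27.00
(4) = -47.00
(5) = -33.54
(6) = -79.99
(7) = 33.48
(8) = -79.66
(9) = -2.82
(10) = 13.09
(11) = -12.96
(12) = -0.25
(13) = -15.90
(14) = -7.32
(15) = -2.70
(16) = 13.14
(17) = -36.84
(18) = -99.35
(19) = -14.40
(20) = -3.53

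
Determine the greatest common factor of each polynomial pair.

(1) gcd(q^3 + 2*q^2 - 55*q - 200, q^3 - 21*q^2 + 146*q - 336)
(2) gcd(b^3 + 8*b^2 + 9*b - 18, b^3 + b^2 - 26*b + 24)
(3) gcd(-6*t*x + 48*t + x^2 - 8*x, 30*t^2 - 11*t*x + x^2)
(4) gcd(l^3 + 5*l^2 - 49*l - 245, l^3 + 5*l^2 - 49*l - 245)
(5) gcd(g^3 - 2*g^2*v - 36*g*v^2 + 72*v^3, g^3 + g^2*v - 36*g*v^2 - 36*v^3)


(1) = q - 8
(2) = gcd((b - 1)*(b + 3)*(b + 6), (b - 4)*(b - 1)*(b + 6)) = b^2 + 5*b - 6
(3) = -6*t + x
(4) = gcd((l - 7)*(l + 5)*(l + 7), (l - 7)*(l + 5)*(l + 7)) = l^3 + 5*l^2 - 49*l - 245
(5) = -g^2 + 36*v^2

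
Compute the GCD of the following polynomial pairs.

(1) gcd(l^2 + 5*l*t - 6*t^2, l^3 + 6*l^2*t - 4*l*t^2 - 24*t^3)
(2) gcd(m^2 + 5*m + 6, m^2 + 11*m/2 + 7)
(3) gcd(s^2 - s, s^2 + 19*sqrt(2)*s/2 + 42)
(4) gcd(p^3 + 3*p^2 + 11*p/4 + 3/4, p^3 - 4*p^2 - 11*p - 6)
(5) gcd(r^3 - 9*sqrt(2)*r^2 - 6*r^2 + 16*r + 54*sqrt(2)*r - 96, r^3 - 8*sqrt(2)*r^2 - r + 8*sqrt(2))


(1) = l + 6*t
(2) = m + 2
(3) = 1
(4) = p + 1
(5) = gcd((r - 6)*(r - 8*sqrt(2))*(r - sqrt(2)), (r - 1)*(r + 1)*(r - 8*sqrt(2))) = r - 8*sqrt(2)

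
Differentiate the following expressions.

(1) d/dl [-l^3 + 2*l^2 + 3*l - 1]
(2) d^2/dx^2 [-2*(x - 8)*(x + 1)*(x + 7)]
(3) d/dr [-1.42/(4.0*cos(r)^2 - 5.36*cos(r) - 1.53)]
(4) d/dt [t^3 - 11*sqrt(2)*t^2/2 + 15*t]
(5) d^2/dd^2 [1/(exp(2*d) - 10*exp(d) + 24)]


(1) = -3*l^2 + 4*l + 3
(2) = -12*x
(3) = (7.6112 - 11.36*cos(r))*sin(r)/(-4.0*cos(r)^2 + 5.36*cos(r) + 1.53)^2
(4) = 3*t^2 - 11*sqrt(2)*t + 15
(5) = 2*((5 - 2*exp(d))*(exp(2*d) - 10*exp(d) + 24) + 4*(exp(d) - 5)^2*exp(d))*exp(d)/(exp(2*d) - 10*exp(d) + 24)^3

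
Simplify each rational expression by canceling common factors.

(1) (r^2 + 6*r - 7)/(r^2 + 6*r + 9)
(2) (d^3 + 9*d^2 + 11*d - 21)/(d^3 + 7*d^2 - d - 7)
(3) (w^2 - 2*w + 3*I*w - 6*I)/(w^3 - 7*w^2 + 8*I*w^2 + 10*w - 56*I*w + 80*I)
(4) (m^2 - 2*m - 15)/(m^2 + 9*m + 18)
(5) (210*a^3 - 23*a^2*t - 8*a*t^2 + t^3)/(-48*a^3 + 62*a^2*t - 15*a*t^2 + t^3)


(1) = (r^2 + 6*r - 7)/(r^2 + 6*r + 9)
(2) = (d + 3)/(d + 1)
(3) = (w + 3*I)/(w^2 + w*(-5 + 8*I) - 40*I)
(4) = (m - 5)/(m + 6)
(5) = (-35*a^2 - 2*a*t + t^2)/(8*a^2 - 9*a*t + t^2)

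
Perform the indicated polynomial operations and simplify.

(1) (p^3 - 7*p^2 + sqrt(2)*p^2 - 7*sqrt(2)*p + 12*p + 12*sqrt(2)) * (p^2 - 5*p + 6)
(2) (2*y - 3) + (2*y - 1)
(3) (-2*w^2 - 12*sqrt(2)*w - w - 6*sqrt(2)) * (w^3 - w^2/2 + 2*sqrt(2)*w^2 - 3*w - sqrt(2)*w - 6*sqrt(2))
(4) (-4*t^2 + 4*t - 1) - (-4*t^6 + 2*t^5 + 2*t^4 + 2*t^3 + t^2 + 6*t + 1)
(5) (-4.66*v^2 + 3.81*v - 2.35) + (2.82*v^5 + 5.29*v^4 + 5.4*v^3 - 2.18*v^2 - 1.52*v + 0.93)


(1) = p^5 - 12*p^4 + sqrt(2)*p^4 - 12*sqrt(2)*p^3 + 53*p^3 - 102*p^2 + 53*sqrt(2)*p^2 - 102*sqrt(2)*p + 72*p + 72*sqrt(2)
(2) = 4*y - 4
(3) = -2*w^5 - 16*sqrt(2)*w^4 - 83*w^3/2 + 3*w^2 + 52*sqrt(2)*w^2 + 24*sqrt(2)*w + 156*w + 72
(4) = 4*t^6 - 2*t^5 - 2*t^4 - 2*t^3 - 5*t^2 - 2*t - 2
(5) = 2.82*v^5 + 5.29*v^4 + 5.4*v^3 - 6.84*v^2 + 2.29*v - 1.42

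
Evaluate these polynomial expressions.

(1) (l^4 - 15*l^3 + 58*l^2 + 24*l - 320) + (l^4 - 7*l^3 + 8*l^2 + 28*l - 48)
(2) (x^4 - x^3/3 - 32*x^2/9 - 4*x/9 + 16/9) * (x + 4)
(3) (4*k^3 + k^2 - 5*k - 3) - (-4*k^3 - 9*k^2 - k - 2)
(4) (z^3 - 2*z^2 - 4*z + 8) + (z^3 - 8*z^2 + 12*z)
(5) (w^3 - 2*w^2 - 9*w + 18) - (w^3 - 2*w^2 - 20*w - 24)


(1) = 2*l^4 - 22*l^3 + 66*l^2 + 52*l - 368
(2) = x^5 + 11*x^4/3 - 44*x^3/9 - 44*x^2/3 + 64/9
(3) = 8*k^3 + 10*k^2 - 4*k - 1
(4) = 2*z^3 - 10*z^2 + 8*z + 8
(5) = 11*w + 42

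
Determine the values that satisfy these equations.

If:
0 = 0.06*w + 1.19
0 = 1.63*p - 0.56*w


Then:
p = -6.81
w = -19.83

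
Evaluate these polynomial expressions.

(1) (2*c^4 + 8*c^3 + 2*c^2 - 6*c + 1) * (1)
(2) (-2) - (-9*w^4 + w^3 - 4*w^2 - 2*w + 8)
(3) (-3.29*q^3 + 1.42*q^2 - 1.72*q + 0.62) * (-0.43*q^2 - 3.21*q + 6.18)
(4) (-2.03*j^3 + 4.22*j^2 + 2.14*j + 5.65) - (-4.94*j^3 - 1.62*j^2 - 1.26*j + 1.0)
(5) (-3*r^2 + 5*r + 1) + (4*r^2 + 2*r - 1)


(1) = 2*c^4 + 8*c^3 + 2*c^2 - 6*c + 1
(2) = 9*w^4 - w^3 + 4*w^2 + 2*w - 10
(3) = 1.4147*q^5 + 9.9503*q^4 - 24.1508*q^3 + 14.0302*q^2 - 12.6198*q + 3.8316
(4) = 2.91*j^3 + 5.84*j^2 + 3.4*j + 4.65
(5) = r^2 + 7*r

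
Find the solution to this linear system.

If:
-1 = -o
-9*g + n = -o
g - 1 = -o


Then:
g = 0
n = -1
o = 1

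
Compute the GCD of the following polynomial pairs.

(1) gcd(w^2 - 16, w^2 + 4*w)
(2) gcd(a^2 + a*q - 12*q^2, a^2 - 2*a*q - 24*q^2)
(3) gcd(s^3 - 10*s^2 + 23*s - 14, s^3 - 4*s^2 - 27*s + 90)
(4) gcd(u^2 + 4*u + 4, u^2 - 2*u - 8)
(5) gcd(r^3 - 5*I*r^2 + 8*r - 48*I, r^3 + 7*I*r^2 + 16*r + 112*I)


(1) = gcd((w - 4)*(w + 4), w*(w + 4)) = w + 4
(2) = gcd((a - 3*q)*(a + 4*q), (a - 6*q)*(a + 4*q)) = a + 4*q
(3) = 1
(4) = u + 2
(5) = r - 4*I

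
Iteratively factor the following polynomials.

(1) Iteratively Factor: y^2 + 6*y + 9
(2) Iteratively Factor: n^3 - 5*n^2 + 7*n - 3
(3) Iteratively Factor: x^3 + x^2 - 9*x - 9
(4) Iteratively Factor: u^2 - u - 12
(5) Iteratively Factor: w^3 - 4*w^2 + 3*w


(1) = (y + 3)*(y + 3)
(2) = (n - 3)*(n^2 - 2*n + 1) = (n - 3)*(n - 1)*(n - 1)
(3) = (x + 1)*(x^2 - 9) = (x + 1)*(x + 3)*(x - 3)
(4) = (u - 4)*(u + 3)
(5) = (w)*(w^2 - 4*w + 3) = w*(w - 1)*(w - 3)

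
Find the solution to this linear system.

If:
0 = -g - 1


Then:
g = -1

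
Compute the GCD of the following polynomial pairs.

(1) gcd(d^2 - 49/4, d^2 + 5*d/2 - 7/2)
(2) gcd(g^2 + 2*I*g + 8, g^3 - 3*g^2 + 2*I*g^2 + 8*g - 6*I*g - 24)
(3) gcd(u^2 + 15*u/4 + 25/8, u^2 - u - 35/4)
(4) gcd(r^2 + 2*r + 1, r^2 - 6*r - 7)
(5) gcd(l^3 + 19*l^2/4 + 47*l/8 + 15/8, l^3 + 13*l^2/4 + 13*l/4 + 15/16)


(1) = gcd((d - 7/2)*(d + 7/2), (d - 1)*(d + 7/2)) = d + 7/2
(2) = g^2 + 2*I*g + 8
(3) = u + 5/2
(4) = r + 1
(5) = l^2 + 7*l/4 + 5/8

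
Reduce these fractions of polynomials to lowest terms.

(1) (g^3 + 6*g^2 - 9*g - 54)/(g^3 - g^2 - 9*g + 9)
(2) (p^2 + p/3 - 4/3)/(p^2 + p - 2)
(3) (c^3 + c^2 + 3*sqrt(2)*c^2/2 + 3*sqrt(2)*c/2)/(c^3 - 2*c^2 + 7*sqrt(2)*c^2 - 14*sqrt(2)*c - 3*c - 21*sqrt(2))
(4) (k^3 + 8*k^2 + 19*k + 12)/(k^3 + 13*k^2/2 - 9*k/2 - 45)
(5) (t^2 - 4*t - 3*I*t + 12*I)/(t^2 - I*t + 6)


(1) = (g + 6)/(g - 1)
(2) = (3*p + 4)/(3*p + 6)
(3) = (2*c^2 + 3*sqrt(2)*c)/(2*c^2 + c*(-6 + 14*sqrt(2)) - 42*sqrt(2))
(4) = (2*k^2 + 10*k + 8)/(2*k^2 + 7*k - 30)
(5) = (t - 4)/(t + 2*I)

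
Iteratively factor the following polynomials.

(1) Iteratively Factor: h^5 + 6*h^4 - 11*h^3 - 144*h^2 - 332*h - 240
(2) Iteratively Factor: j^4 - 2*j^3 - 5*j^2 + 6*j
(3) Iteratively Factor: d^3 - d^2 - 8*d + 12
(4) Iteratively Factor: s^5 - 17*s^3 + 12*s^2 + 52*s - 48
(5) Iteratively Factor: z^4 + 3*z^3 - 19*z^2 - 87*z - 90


(1) = (h + 4)*(h^4 + 2*h^3 - 19*h^2 - 68*h - 60) = (h - 5)*(h + 4)*(h^3 + 7*h^2 + 16*h + 12) = (h - 5)*(h + 2)*(h + 4)*(h^2 + 5*h + 6) = (h - 5)*(h + 2)*(h + 3)*(h + 4)*(h + 2)
(2) = (j)*(j^3 - 2*j^2 - 5*j + 6) = j*(j - 3)*(j^2 + j - 2) = j*(j - 3)*(j - 1)*(j + 2)
(3) = (d - 2)*(d^2 + d - 6) = (d - 2)^2*(d + 3)
(4) = (s - 1)*(s^4 + s^3 - 16*s^2 - 4*s + 48) = (s - 1)*(s + 4)*(s^3 - 3*s^2 - 4*s + 12) = (s - 2)*(s - 1)*(s + 4)*(s^2 - s - 6) = (s - 3)*(s - 2)*(s - 1)*(s + 4)*(s + 2)
(5) = (z - 5)*(z^3 + 8*z^2 + 21*z + 18) = (z - 5)*(z + 2)*(z^2 + 6*z + 9) = (z - 5)*(z + 2)*(z + 3)*(z + 3)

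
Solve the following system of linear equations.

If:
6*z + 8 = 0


Then:
z = -4/3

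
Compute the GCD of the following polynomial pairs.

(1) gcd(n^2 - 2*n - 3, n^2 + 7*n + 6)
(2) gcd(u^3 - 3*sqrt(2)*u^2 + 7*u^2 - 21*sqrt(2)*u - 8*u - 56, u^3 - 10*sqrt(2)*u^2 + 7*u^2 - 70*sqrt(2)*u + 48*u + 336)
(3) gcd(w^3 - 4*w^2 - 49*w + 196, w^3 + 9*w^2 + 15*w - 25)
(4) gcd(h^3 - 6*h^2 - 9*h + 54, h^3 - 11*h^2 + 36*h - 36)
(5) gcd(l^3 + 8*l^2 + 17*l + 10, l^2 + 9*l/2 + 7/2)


(1) = gcd((n - 3)*(n + 1), (n + 1)*(n + 6)) = n + 1
(2) = u^2 + u*(7 - 4*sqrt(2)) - 28*sqrt(2)
(3) = 1
(4) = gcd((h - 6)*(h - 3)*(h + 3), (h - 6)*(h - 3)*(h - 2)) = h^2 - 9*h + 18
(5) = gcd((l + 1)*(l + 2)*(l + 5), (l + 1)*(l + 7/2)) = l + 1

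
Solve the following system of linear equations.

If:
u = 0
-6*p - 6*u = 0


Then:
p = 0
u = 0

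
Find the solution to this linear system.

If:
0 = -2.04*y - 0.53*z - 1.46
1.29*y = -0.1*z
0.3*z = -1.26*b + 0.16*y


Then:
b = 0.97
y = 0.30
z = -3.93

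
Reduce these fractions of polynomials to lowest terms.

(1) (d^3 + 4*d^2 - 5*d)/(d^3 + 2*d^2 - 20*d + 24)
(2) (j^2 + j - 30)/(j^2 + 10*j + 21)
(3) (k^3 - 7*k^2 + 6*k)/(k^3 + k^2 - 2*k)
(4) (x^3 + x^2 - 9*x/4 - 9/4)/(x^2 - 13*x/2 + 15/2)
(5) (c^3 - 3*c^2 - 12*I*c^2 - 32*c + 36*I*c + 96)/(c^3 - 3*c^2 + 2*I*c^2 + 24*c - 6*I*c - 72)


(1) = (d^3 + 4*d^2 - 5*d)/(d^3 + 2*d^2 - 20*d + 24)
(2) = (j^2 + j - 30)/(j^2 + 10*j + 21)
(3) = (k - 6)/(k + 2)
(4) = (2*x^2 + 5*x + 3)/(2*x - 10)
(5) = (c - 8*I)/(c + 6*I)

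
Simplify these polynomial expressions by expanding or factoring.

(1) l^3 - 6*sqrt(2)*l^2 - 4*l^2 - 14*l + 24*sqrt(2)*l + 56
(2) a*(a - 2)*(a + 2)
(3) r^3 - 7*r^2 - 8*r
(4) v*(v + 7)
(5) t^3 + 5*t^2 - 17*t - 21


(1) = (l - 4)*(l - 7*sqrt(2))*(l + sqrt(2))
(2) = a^3 - 4*a
(3) = r*(r - 8)*(r + 1)
(4) = v^2 + 7*v
(5) = (t - 3)*(t + 1)*(t + 7)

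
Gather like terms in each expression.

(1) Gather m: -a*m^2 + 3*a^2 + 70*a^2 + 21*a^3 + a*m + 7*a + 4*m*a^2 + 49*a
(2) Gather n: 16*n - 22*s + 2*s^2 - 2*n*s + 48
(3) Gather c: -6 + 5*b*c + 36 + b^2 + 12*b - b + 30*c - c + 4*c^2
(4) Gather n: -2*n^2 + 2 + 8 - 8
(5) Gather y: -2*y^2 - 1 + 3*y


(1) = 21*a^3 + 73*a^2 - a*m^2 + 56*a + m*(4*a^2 + a)
(2) = n*(16 - 2*s) + 2*s^2 - 22*s + 48
(3) = b^2 + 11*b + 4*c^2 + c*(5*b + 29) + 30
(4) = 2 - 2*n^2
(5) = -2*y^2 + 3*y - 1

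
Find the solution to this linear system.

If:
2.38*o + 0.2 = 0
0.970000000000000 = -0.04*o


Then:
No Solution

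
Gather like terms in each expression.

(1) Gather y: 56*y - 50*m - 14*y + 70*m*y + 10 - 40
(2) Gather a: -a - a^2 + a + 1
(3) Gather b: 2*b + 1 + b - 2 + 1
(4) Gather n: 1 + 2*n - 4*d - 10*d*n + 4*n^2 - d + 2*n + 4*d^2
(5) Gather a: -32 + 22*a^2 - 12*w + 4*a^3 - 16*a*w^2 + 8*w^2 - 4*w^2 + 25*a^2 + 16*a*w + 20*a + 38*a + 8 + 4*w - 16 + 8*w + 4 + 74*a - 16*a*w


(1) = -50*m + y*(70*m + 42) - 30
(2) = 1 - a^2
(3) = 3*b
(4) = 4*d^2 - 5*d + 4*n^2 + n*(4 - 10*d) + 1
(5) = 4*a^3 + 47*a^2 + a*(132 - 16*w^2) + 4*w^2 - 36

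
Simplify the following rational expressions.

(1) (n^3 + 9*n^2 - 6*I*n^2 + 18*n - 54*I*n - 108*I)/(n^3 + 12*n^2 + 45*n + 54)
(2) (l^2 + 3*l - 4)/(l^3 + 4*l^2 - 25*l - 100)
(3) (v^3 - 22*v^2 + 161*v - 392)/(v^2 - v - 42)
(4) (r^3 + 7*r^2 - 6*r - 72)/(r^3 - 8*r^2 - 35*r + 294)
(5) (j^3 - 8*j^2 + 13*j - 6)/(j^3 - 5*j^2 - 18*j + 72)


(1) = (n - 6*I)/(n + 3)
(2) = (l - 1)/(l^2 - 25)
(3) = (v^2 - 15*v + 56)/(v + 6)
(4) = (r^2 + r - 12)/(r^2 - 14*r + 49)
(5) = (j^2 - 2*j + 1)/(j^2 + j - 12)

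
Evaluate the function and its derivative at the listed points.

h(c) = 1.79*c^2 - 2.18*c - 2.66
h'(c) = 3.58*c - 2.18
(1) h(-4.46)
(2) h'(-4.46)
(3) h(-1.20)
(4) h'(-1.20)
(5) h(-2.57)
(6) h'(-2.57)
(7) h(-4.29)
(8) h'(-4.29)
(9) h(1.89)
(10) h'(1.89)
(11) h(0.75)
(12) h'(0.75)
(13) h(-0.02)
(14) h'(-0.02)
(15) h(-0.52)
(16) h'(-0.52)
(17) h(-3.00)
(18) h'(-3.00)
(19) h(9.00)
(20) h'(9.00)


(1) = 42.67
(2) = -18.15
(3) = 2.53
(4) = -6.48
(5) = 14.77
(6) = -11.38
(7) = 39.64
(8) = -17.54
(9) = -0.39
(10) = 4.59
(11) = -3.29
(12) = 0.50
(13) = -2.62
(14) = -2.25
(15) = -1.04
(16) = -4.04
(17) = 19.99
(18) = -12.92
(19) = 122.71
(20) = 30.04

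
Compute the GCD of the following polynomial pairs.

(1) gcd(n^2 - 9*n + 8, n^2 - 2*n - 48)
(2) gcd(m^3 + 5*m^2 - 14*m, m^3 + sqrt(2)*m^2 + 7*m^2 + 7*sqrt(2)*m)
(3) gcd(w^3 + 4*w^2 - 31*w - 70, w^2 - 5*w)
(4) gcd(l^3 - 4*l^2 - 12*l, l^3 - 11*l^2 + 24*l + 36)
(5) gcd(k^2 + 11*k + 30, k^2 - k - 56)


(1) = gcd((n - 8)*(n - 1), (n - 8)*(n + 6)) = n - 8
(2) = gcd(m*(m - 2)*(m + 7), m*(m + 7)*(m + sqrt(2))) = m^2 + 7*m
(3) = gcd((w - 5)*(w + 2)*(w + 7), w*(w - 5)) = w - 5
(4) = gcd(l*(l - 6)*(l + 2), (l - 6)^2*(l + 1)) = l - 6
(5) = 1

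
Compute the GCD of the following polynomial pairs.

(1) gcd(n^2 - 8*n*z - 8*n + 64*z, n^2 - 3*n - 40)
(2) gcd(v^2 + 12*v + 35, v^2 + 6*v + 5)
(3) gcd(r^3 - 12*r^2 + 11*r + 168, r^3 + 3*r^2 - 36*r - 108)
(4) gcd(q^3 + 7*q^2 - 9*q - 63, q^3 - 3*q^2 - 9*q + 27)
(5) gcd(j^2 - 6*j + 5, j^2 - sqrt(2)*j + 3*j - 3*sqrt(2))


(1) = n - 8
(2) = gcd((v + 5)*(v + 7), (v + 1)*(v + 5)) = v + 5
(3) = r + 3
(4) = gcd((q - 3)*(q + 3)*(q + 7), (q - 3)^2*(q + 3)) = q^2 - 9
(5) = 1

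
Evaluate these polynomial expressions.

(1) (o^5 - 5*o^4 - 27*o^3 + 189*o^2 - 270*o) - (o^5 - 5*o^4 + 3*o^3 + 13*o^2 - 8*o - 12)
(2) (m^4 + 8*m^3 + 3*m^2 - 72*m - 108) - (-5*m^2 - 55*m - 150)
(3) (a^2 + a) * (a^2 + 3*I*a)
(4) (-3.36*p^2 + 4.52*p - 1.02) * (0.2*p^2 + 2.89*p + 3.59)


(1) = -30*o^3 + 176*o^2 - 262*o + 12
(2) = m^4 + 8*m^3 + 8*m^2 - 17*m + 42
(3) = a^4 + a^3 + 3*I*a^3 + 3*I*a^2
(4) = -0.672*p^4 - 8.8064*p^3 + 0.7964*p^2 + 13.279*p - 3.6618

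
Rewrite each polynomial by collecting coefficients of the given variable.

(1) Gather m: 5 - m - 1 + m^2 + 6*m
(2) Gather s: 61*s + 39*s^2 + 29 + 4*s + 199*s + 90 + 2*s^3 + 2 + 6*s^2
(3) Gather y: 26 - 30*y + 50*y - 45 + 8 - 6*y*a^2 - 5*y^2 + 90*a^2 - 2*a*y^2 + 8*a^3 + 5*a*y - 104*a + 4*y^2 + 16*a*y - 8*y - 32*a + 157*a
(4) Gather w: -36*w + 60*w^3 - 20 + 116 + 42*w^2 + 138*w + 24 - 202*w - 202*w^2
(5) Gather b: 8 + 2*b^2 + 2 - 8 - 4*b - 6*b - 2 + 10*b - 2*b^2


(1) = m^2 + 5*m + 4
(2) = 2*s^3 + 45*s^2 + 264*s + 121
(3) = 8*a^3 + 90*a^2 + 21*a + y^2*(-2*a - 1) + y*(-6*a^2 + 21*a + 12) - 11
(4) = 60*w^3 - 160*w^2 - 100*w + 120
(5) = 0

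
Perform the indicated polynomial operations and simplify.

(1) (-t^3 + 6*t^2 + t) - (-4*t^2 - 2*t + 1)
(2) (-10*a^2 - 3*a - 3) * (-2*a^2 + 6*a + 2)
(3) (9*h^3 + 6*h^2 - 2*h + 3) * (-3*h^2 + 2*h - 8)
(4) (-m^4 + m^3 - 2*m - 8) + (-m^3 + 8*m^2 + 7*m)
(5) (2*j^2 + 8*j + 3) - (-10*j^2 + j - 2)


(1) = -t^3 + 10*t^2 + 3*t - 1
(2) = 20*a^4 - 54*a^3 - 32*a^2 - 24*a - 6
(3) = -27*h^5 - 54*h^3 - 61*h^2 + 22*h - 24
(4) = -m^4 + 8*m^2 + 5*m - 8
(5) = 12*j^2 + 7*j + 5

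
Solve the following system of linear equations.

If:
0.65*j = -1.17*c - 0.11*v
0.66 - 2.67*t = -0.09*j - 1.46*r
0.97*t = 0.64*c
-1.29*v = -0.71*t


Then:
c = 2.7537411971831*v
j = -5.12596492416035*v
r = 3.63867370119028*v - 0.452054794520548
t = 1.8169014084507*v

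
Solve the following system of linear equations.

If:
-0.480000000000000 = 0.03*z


Then:
z = -16.00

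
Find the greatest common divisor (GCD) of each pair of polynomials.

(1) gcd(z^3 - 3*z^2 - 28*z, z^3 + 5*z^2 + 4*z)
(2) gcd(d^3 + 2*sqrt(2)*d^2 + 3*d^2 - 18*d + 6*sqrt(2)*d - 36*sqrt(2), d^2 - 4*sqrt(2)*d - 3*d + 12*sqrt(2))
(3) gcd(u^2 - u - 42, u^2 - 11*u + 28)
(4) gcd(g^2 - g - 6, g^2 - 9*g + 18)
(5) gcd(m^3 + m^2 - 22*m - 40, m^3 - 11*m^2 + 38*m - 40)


(1) = gcd(z*(z - 7)*(z + 4), z*(z + 1)*(z + 4)) = z^2 + 4*z
(2) = d - 3
(3) = u - 7
(4) = gcd((g - 3)*(g + 2), (g - 6)*(g - 3)) = g - 3
(5) = gcd((m - 5)*(m + 2)*(m + 4), (m - 5)*(m - 4)*(m - 2)) = m - 5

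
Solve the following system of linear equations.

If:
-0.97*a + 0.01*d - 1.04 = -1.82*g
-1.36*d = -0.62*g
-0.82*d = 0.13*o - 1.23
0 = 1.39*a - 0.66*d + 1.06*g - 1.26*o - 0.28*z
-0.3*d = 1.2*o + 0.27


Then:
a = 5.53
d = 1.60
g = 3.51
o = -0.62
z = 39.75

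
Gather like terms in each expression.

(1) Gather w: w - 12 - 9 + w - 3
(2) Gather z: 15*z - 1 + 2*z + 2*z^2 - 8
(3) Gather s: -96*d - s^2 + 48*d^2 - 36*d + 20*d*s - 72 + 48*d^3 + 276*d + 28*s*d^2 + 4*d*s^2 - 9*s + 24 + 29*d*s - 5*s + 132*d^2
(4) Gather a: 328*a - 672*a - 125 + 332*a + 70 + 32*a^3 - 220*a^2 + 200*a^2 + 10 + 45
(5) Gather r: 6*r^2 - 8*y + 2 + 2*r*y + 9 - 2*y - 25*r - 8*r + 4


(1) = 2*w - 24
(2) = 2*z^2 + 17*z - 9
(3) = 48*d^3 + 180*d^2 + 144*d + s^2*(4*d - 1) + s*(28*d^2 + 49*d - 14) - 48
(4) = 32*a^3 - 20*a^2 - 12*a
(5) = 6*r^2 + r*(2*y - 33) - 10*y + 15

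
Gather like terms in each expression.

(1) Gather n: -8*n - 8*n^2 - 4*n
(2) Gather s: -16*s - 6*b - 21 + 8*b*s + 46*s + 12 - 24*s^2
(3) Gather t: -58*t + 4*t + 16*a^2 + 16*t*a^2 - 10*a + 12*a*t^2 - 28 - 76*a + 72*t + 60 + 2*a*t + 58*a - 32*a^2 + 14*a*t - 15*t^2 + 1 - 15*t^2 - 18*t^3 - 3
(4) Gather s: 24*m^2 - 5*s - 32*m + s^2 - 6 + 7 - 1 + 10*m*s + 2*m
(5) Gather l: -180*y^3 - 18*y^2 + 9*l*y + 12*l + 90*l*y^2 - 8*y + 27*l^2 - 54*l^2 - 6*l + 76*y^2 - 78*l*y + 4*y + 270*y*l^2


(1) = -8*n^2 - 12*n
(2) = -6*b - 24*s^2 + s*(8*b + 30) - 9
(3) = -16*a^2 - 28*a - 18*t^3 + t^2*(12*a - 30) + t*(16*a^2 + 16*a + 18) + 30
(4) = 24*m^2 - 30*m + s^2 + s*(10*m - 5)
(5) = l^2*(270*y - 27) + l*(90*y^2 - 69*y + 6) - 180*y^3 + 58*y^2 - 4*y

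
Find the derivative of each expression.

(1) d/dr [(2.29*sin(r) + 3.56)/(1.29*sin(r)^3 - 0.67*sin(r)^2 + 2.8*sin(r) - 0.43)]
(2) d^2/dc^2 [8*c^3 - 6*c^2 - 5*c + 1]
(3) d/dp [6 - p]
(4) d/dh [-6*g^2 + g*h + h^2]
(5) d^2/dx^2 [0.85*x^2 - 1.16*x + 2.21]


(1) = (-5.9082*sin(r)^3 - 12.2429*sin(r)^2 + 4.7704*sin(r) - 10.9527)*cos(r)/(1.6641*sin(r)^6 - 1.7286*sin(r)^5 + 7.6729*sin(r)^4 - 4.8614*sin(r)^3 + 8.4162*sin(r)^2 - 2.408*sin(r) + 0.1849)
(2) = 48*c - 12
(3) = -1
(4) = g + 2*h
(5) = 1.70000000000000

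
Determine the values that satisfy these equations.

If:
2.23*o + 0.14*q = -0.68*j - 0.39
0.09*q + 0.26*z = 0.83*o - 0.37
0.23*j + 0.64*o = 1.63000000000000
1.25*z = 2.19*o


Then:
j = 21.10
o = -5.03
q = -25.06
z = -8.82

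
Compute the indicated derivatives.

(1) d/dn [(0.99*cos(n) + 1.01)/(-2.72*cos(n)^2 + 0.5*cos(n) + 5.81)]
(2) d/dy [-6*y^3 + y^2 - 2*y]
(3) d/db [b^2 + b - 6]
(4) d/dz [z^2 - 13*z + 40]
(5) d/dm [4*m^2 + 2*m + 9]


(1) = (2.6928*sin(n)^2 - 5.4944*cos(n) - 7.9397)*sin(n)/(-2.72*cos(n)^2 + 0.5*cos(n) + 5.81)^2
(2) = -18*y^2 + 2*y - 2
(3) = 2*b + 1
(4) = 2*z - 13
(5) = 8*m + 2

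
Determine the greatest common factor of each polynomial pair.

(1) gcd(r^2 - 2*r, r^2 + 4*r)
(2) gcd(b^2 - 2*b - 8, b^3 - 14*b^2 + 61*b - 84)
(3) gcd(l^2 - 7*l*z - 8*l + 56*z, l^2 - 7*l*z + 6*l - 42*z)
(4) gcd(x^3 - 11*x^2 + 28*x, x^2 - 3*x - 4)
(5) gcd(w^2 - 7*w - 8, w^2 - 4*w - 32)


(1) = r
(2) = gcd((b - 4)*(b + 2), (b - 7)*(b - 4)*(b - 3)) = b - 4
(3) = gcd((l - 8)*(l - 7*z), (l + 6)*(l - 7*z)) = -l + 7*z
(4) = x - 4
(5) = gcd((w - 8)*(w + 1), (w - 8)*(w + 4)) = w - 8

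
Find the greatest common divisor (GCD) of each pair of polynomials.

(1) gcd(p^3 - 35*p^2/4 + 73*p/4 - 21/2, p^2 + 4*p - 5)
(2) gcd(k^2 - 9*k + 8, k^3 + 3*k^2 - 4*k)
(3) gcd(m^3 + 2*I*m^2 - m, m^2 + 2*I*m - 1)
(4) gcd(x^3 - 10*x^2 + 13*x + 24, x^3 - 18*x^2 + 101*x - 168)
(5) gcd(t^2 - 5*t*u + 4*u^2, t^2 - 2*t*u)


(1) = p - 1
(2) = k - 1
(3) = m^2 + 2*I*m - 1
(4) = gcd((x - 8)*(x - 3)*(x + 1), (x - 8)*(x - 7)*(x - 3)) = x^2 - 11*x + 24
(5) = gcd((t - 4*u)*(t - u), t*(t - 2*u)) = 1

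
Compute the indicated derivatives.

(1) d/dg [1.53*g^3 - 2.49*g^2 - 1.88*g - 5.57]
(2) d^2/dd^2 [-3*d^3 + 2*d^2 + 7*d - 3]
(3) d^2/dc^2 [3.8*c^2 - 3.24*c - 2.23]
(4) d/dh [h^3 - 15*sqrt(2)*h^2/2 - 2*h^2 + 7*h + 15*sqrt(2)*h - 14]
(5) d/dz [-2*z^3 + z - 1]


(1) = 4.59*g^2 - 4.98*g - 1.88
(2) = 4 - 18*d
(3) = 7.60000000000000
(4) = 3*h^2 - 15*sqrt(2)*h - 4*h + 7 + 15*sqrt(2)
(5) = 1 - 6*z^2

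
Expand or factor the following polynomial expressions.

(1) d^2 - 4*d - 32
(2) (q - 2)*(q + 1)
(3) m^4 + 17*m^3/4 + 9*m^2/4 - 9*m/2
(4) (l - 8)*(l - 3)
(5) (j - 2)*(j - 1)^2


(1) = (d - 8)*(d + 4)
(2) = q^2 - q - 2
(3) = m*(m - 3/4)*(m + 2)*(m + 3)
(4) = l^2 - 11*l + 24
(5) = j^3 - 4*j^2 + 5*j - 2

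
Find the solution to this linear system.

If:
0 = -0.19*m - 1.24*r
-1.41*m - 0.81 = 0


Then:
m = -0.57
r = 0.09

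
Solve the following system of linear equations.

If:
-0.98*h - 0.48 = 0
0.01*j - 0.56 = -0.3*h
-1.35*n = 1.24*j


Then:
h = -0.49
j = 70.69
n = -64.93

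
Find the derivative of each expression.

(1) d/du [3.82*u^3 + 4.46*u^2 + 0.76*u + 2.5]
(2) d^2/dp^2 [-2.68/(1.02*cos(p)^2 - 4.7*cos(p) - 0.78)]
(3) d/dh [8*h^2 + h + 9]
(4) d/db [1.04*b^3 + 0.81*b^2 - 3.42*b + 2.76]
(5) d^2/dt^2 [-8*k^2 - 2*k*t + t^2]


(1) = 11.46*u^2 + 8.92*u + 0.76
(2) = (-11.153088*(1 - cos(p)^2)^2 + 38.54376*cos(p)^3 - 73.306576*cos(p)^2 - 67.26264*cos(p) + 133.819904)/(-1.02*cos(p)^2 + 4.7*cos(p) + 0.78)^3
(3) = 16*h + 1
(4) = 3.12*b^2 + 1.62*b - 3.42
(5) = 2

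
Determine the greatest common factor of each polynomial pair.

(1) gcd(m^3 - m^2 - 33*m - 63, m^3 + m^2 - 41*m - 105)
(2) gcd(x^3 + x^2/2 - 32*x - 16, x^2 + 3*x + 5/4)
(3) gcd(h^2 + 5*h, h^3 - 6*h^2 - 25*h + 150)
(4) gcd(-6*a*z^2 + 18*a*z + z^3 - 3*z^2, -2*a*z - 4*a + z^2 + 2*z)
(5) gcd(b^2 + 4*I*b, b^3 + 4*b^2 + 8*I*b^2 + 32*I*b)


(1) = gcd((m - 7)*(m + 3)^2, (m - 7)*(m + 3)*(m + 5)) = m^2 - 4*m - 21
(2) = x + 1/2
(3) = gcd(h*(h + 5), (h - 6)*(h - 5)*(h + 5)) = h + 5
(4) = gcd(z*(-6*a + z)*(z - 3), (-2*a + z)*(z + 2)) = 1
(5) = gcd(b*(b + 4*I), b*(b + 4)*(b + 8*I)) = b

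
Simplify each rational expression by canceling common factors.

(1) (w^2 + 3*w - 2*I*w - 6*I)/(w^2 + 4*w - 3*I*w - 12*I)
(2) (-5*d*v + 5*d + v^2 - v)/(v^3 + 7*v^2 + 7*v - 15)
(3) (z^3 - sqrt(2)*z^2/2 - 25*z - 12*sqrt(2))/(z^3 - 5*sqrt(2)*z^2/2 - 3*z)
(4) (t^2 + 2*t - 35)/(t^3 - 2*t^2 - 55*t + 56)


(1) = (w^2 + w*(3 - 2*I) - 6*I)/(w^2 + w*(4 - 3*I) - 12*I)
(2) = (-5*d + v)/(v^2 + 8*v + 15)
(3) = (4*z^2 - 4*sqrt(2)*z - 96)/(4*z^2 - 12*sqrt(2)*z)
(4) = (t - 5)/(t^2 - 9*t + 8)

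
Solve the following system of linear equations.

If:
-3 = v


Then:
v = -3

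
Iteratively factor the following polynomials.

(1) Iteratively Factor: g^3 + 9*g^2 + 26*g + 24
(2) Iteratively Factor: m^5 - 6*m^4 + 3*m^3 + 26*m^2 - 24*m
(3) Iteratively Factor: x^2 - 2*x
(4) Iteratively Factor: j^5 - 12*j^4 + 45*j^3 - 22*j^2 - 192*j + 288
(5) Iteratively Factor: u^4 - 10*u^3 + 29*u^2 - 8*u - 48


(1) = (g + 2)*(g^2 + 7*g + 12) = (g + 2)*(g + 3)*(g + 4)
(2) = (m + 2)*(m^4 - 8*m^3 + 19*m^2 - 12*m) = m*(m + 2)*(m^3 - 8*m^2 + 19*m - 12) = m*(m - 4)*(m + 2)*(m^2 - 4*m + 3) = m*(m - 4)*(m - 1)*(m + 2)*(m - 3)
(3) = (x)*(x - 2)
(4) = (j - 4)*(j^4 - 8*j^3 + 13*j^2 + 30*j - 72) = (j - 4)*(j + 2)*(j^3 - 10*j^2 + 33*j - 36) = (j - 4)*(j - 3)*(j + 2)*(j^2 - 7*j + 12) = (j - 4)^2*(j - 3)*(j + 2)*(j - 3)
(5) = (u - 3)*(u^3 - 7*u^2 + 8*u + 16) = (u - 4)*(u - 3)*(u^2 - 3*u - 4) = (u - 4)*(u - 3)*(u + 1)*(u - 4)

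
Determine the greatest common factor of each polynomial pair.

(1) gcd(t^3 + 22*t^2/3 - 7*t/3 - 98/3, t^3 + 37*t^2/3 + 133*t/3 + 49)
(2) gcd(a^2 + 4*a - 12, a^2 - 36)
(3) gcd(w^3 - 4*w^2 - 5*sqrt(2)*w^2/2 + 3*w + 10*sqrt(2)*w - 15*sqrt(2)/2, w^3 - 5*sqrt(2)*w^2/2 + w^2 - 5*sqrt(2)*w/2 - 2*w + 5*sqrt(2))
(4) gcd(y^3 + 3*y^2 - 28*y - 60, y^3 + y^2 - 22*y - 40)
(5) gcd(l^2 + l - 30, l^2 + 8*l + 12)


(1) = gcd((t - 2)*(t + 7/3)*(t + 7), (t + 7/3)*(t + 3)*(t + 7)) = t^2 + 28*t/3 + 49/3
(2) = gcd((a - 2)*(a + 6), (a - 6)*(a + 6)) = a + 6
(3) = gcd((w - 3)*(w - 1)*(w - 5*sqrt(2)/2), (w - 1)*(w + 2)*(w - 5*sqrt(2)/2)) = w^2 + w*(-5*sqrt(2)/2 - 1) + 5*sqrt(2)/2
(4) = y^2 - 3*y - 10
(5) = gcd((l - 5)*(l + 6), (l + 2)*(l + 6)) = l + 6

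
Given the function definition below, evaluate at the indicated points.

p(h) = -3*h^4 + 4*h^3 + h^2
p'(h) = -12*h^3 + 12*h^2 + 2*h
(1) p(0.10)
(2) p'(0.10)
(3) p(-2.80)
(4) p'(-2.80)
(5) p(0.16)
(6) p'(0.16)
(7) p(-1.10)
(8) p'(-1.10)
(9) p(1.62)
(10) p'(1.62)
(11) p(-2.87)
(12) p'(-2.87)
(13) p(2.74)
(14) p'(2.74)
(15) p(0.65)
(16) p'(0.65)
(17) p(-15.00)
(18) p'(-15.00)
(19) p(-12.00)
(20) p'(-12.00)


(1) = 0.01
(2) = 0.31
(3) = -264.36
(4) = 351.90
(5) = 0.04
(6) = 0.58
(7) = -8.51
(8) = 28.29
(9) = -1.03
(10) = -16.29
(11) = -289.86
(12) = 376.78
(13) = -79.30
(14) = -151.28
(15) = 0.99
(16) = 3.07
(17) = -165150.00
(18) = 43170.00
(19) = -68976.00
(20) = 22440.00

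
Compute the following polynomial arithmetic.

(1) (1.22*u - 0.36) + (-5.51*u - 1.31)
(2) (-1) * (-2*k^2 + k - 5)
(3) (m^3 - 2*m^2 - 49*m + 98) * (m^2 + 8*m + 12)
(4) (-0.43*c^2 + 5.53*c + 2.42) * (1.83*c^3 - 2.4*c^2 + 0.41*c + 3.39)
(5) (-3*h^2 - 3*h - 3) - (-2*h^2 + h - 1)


(1) = -4.29*u - 1.67
(2) = 2*k^2 - k + 5
(3) = m^5 + 6*m^4 - 53*m^3 - 318*m^2 + 196*m + 1176
(4) = -0.7869*c^5 + 11.1519*c^4 - 9.0197*c^3 - 4.9984*c^2 + 19.7389*c + 8.2038
(5) = -h^2 - 4*h - 2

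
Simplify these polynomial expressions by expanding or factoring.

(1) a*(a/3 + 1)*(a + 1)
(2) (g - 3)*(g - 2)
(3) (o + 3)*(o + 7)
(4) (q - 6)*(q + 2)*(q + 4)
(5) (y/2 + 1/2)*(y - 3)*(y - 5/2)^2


(1) = a^3/3 + 4*a^2/3 + a
(2) = g^2 - 5*g + 6
(3) = o^2 + 10*o + 21
(4) = q^3 - 28*q - 48
(5) = y^4/2 - 7*y^3/2 + 53*y^2/8 + 5*y/4 - 75/8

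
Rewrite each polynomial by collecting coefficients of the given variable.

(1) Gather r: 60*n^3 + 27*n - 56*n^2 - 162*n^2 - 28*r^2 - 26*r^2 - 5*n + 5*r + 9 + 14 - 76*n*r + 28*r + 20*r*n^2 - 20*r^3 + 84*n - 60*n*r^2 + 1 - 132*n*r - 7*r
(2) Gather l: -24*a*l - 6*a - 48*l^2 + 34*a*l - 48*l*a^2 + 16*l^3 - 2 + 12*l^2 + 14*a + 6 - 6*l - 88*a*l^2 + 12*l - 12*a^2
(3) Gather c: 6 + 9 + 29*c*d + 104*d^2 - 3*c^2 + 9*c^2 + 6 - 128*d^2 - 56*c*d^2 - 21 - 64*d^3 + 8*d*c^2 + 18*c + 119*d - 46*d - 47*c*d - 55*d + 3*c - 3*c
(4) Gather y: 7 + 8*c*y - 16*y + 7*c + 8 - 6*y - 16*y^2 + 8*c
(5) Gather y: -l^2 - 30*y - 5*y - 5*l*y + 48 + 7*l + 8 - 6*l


(1) = 60*n^3 - 218*n^2 + 106*n - 20*r^3 + r^2*(-60*n - 54) + r*(20*n^2 - 208*n + 26) + 24
(2) = -12*a^2 + 8*a + 16*l^3 + l^2*(-88*a - 36) + l*(-48*a^2 + 10*a + 6) + 4
(3) = c^2*(8*d + 6) + c*(-56*d^2 - 18*d + 18) - 64*d^3 - 24*d^2 + 18*d
(4) = 15*c - 16*y^2 + y*(8*c - 22) + 15
(5) = -l^2 + l + y*(-5*l - 35) + 56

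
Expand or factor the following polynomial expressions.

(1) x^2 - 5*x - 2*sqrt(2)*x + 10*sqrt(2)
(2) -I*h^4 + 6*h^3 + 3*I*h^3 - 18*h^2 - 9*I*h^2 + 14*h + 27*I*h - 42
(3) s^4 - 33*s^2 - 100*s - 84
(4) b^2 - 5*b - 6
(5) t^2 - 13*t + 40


(1) = (x - 5)*(x - 2*sqrt(2))
(2) = (h - 3)*(h - 2*I)*(h + 7*I)*(-I*h + 1)
(3) = (s - 7)*(s + 2)^2*(s + 3)
(4) = (b - 6)*(b + 1)
(5) = (t - 8)*(t - 5)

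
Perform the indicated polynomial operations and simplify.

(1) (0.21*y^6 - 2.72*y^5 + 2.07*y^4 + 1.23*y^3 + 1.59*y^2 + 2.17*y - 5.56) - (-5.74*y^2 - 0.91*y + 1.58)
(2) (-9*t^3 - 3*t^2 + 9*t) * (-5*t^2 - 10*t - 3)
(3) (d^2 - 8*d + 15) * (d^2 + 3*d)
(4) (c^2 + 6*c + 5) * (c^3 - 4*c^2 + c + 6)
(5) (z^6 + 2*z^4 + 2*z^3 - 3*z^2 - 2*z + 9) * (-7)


(1) = 0.21*y^6 - 2.72*y^5 + 2.07*y^4 + 1.23*y^3 + 7.33*y^2 + 3.08*y - 7.14
(2) = 45*t^5 + 105*t^4 + 12*t^3 - 81*t^2 - 27*t
(3) = d^4 - 5*d^3 - 9*d^2 + 45*d
(4) = c^5 + 2*c^4 - 18*c^3 - 8*c^2 + 41*c + 30
(5) = -7*z^6 - 14*z^4 - 14*z^3 + 21*z^2 + 14*z - 63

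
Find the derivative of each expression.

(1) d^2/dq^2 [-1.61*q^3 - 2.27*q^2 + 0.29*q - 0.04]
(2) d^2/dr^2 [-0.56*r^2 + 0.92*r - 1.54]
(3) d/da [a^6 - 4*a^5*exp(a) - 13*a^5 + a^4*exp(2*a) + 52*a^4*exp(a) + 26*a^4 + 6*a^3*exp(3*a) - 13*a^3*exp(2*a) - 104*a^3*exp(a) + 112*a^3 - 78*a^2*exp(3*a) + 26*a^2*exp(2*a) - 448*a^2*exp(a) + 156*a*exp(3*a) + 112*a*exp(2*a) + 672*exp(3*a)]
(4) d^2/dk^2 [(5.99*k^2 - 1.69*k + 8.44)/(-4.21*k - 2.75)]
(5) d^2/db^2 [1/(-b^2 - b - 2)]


(1) = -9.66*q - 4.54
(2) = -1.12000000000000
(3) = -4*a^5*exp(a) + 6*a^5 + 2*a^4*exp(2*a) + 32*a^4*exp(a) - 65*a^4 + 18*a^3*exp(3*a) - 22*a^3*exp(2*a) + 104*a^3*exp(a) + 104*a^3 - 216*a^2*exp(3*a) + 13*a^2*exp(2*a) - 760*a^2*exp(a) + 336*a^2 + 312*a*exp(3*a) + 276*a*exp(2*a) - 896*a*exp(a) + 2172*exp(3*a) + 112*exp(2*a)
(4) = -428.913508/(74.618461*k^3 + 146.223825*k^2 + 95.514375*k + 20.796875)
(5) = 2*(b^2 + b - (2*b + 1)^2 + 2)/(b^2 + b + 2)^3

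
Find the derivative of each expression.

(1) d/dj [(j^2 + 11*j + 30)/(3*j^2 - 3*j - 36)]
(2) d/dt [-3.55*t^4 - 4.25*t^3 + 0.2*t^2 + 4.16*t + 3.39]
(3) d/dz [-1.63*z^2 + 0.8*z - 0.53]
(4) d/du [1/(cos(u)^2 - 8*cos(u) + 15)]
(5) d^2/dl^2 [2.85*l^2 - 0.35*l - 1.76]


(1) = 2*(-2*j^2 - 14*j - 17)/(j^4 - 2*j^3 - 23*j^2 + 24*j + 144)
(2) = -14.2*t^3 - 12.75*t^2 + 0.4*t + 4.16
(3) = 0.8 - 3.26*z
(4) = 2*(cos(u) - 4)*sin(u)/(cos(u)^2 - 8*cos(u) + 15)^2
(5) = 5.70000000000000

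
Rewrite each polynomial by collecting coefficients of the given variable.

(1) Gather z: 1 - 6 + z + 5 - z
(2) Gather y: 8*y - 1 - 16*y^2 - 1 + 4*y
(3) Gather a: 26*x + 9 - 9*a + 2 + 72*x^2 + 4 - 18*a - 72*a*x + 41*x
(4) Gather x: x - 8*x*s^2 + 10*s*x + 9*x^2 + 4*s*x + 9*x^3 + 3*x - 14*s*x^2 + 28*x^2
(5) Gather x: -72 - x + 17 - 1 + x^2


(1) = 0
(2) = -16*y^2 + 12*y - 2
(3) = a*(-72*x - 27) + 72*x^2 + 67*x + 15
(4) = 9*x^3 + x^2*(37 - 14*s) + x*(-8*s^2 + 14*s + 4)
(5) = x^2 - x - 56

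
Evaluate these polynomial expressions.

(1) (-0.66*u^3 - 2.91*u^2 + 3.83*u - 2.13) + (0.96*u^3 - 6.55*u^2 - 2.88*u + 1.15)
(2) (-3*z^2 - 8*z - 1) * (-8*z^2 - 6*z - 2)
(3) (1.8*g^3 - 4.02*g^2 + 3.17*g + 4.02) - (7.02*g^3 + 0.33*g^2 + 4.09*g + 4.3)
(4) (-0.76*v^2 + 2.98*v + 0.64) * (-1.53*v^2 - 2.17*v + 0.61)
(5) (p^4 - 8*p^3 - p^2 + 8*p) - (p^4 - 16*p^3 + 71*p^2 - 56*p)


(1) = 0.3*u^3 - 9.46*u^2 + 0.95*u - 0.98
(2) = 24*z^4 + 82*z^3 + 62*z^2 + 22*z + 2
(3) = -5.22*g^3 - 4.35*g^2 - 0.92*g - 0.28
(4) = 1.1628*v^4 - 2.9102*v^3 - 7.9094*v^2 + 0.429*v + 0.3904
(5) = 8*p^3 - 72*p^2 + 64*p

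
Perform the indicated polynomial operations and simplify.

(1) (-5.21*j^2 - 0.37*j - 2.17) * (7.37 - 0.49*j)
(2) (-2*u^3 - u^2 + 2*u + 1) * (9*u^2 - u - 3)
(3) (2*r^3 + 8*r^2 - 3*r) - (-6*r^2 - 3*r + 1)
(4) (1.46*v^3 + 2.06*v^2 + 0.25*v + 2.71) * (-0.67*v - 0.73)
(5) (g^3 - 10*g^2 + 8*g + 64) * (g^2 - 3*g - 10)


(1) = 2.5529*j^3 - 38.2164*j^2 - 1.6636*j - 15.9929
(2) = -18*u^5 - 7*u^4 + 25*u^3 + 10*u^2 - 7*u - 3
(3) = 2*r^3 + 14*r^2 - 1
(4) = -0.9782*v^4 - 2.446*v^3 - 1.6713*v^2 - 1.9982*v - 1.9783
(5) = g^5 - 13*g^4 + 28*g^3 + 140*g^2 - 272*g - 640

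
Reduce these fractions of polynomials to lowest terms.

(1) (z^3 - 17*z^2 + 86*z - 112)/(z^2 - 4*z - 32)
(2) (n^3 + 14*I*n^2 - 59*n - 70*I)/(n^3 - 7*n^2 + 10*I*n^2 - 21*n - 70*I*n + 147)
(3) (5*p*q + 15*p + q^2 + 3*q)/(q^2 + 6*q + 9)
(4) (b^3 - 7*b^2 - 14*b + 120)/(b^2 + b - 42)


(1) = (z^2 - 9*z + 14)/(z + 4)
(2) = (n^2 + 7*I*n - 10)/(n^2 + n*(-7 + 3*I) - 21*I)
(3) = (5*p + q)/(q + 3)
(4) = (b^2 - b - 20)/(b + 7)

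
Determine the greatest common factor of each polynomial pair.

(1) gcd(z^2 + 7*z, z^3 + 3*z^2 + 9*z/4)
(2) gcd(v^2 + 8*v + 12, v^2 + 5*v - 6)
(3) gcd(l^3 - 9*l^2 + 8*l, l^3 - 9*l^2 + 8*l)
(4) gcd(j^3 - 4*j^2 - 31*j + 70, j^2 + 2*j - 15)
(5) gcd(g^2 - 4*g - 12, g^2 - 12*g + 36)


(1) = z
(2) = v + 6
(3) = gcd(l*(l - 8)*(l - 1), l*(l - 8)*(l - 1)) = l^3 - 9*l^2 + 8*l
(4) = j + 5
(5) = g - 6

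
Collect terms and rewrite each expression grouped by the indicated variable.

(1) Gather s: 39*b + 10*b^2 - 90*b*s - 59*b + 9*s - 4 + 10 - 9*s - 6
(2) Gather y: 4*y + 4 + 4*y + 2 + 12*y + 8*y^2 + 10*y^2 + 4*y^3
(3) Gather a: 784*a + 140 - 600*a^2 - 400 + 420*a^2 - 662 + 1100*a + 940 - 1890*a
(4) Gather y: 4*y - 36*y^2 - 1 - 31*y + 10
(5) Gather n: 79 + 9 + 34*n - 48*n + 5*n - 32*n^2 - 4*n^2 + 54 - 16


(1) = 10*b^2 - 90*b*s - 20*b
(2) = 4*y^3 + 18*y^2 + 20*y + 6
(3) = -180*a^2 - 6*a + 18
(4) = -36*y^2 - 27*y + 9
(5) = -36*n^2 - 9*n + 126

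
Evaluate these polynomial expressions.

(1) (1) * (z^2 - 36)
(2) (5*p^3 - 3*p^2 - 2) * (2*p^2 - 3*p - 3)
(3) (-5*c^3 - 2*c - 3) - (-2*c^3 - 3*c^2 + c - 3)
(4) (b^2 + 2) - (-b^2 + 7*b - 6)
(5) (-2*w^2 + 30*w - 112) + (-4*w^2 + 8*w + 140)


(1) = z^2 - 36
(2) = 10*p^5 - 21*p^4 - 6*p^3 + 5*p^2 + 6*p + 6
(3) = -3*c^3 + 3*c^2 - 3*c
(4) = 2*b^2 - 7*b + 8
(5) = -6*w^2 + 38*w + 28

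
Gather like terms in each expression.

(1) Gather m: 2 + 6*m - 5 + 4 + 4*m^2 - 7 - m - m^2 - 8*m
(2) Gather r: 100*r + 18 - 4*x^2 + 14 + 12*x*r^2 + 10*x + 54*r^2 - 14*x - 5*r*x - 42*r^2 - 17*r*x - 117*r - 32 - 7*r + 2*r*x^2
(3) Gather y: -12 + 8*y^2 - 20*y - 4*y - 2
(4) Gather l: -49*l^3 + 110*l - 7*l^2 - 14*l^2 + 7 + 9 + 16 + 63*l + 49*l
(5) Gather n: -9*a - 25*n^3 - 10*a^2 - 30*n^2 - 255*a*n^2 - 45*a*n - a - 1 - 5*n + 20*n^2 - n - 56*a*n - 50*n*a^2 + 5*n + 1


(1) = 3*m^2 - 3*m - 6
(2) = r^2*(12*x + 12) + r*(2*x^2 - 22*x - 24) - 4*x^2 - 4*x
(3) = 8*y^2 - 24*y - 14
(4) = -49*l^3 - 21*l^2 + 222*l + 32
(5) = -10*a^2 - 10*a - 25*n^3 + n^2*(-255*a - 10) + n*(-50*a^2 - 101*a - 1)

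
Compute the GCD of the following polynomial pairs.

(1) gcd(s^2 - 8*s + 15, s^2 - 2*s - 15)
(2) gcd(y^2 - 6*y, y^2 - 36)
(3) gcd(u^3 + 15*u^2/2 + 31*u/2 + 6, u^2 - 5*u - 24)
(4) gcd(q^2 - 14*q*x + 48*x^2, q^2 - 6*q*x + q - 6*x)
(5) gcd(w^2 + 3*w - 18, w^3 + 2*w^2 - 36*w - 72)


(1) = gcd((s - 5)*(s - 3), (s - 5)*(s + 3)) = s - 5
(2) = gcd(y*(y - 6), (y - 6)*(y + 6)) = y - 6
(3) = gcd((u + 1/2)*(u + 3)*(u + 4), (u - 8)*(u + 3)) = u + 3
(4) = -q + 6*x
(5) = w + 6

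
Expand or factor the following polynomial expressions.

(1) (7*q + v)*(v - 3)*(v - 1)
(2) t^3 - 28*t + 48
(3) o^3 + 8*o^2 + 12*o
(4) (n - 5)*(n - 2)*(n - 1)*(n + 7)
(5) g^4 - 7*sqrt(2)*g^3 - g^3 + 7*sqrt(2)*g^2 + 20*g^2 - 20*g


(1) = 7*q*v^2 - 28*q*v + 21*q + v^3 - 4*v^2 + 3*v
(2) = (t - 4)*(t - 2)*(t + 6)
(3) = o*(o + 2)*(o + 6)
(4) = n^4 - n^3 - 39*n^2 + 109*n - 70
(5) = g*(g - 1)*(g - 5*sqrt(2))*(g - 2*sqrt(2))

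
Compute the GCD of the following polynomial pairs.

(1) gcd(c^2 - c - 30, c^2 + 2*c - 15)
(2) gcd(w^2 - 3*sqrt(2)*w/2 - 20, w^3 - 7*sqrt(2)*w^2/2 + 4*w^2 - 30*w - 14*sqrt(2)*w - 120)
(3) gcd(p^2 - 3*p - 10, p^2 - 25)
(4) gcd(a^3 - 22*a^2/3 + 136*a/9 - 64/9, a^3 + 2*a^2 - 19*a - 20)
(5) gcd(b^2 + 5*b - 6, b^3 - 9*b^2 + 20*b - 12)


(1) = c + 5
(2) = w + 5*sqrt(2)/2
(3) = gcd((p - 5)*(p + 2), (p - 5)*(p + 5)) = p - 5
(4) = a - 4
(5) = gcd((b - 1)*(b + 6), (b - 6)*(b - 2)*(b - 1)) = b - 1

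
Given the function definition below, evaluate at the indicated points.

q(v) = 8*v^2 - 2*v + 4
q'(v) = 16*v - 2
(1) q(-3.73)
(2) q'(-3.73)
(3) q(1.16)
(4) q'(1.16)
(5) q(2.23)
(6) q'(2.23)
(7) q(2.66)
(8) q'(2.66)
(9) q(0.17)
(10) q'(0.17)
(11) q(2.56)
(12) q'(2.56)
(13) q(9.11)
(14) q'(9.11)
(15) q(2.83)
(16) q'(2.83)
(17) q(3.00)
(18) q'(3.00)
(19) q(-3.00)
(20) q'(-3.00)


(1) = 122.76
(2) = -61.68
(3) = 12.44
(4) = 16.56
(5) = 39.32
(6) = 33.68
(7) = 55.28
(8) = 40.56
(9) = 3.89
(10) = 0.72
(11) = 51.31
(12) = 38.96
(13) = 649.72
(14) = 143.76
(15) = 62.41
(16) = 43.28
(17) = 70.00
(18) = 46.00
(19) = 82.00
(20) = -50.00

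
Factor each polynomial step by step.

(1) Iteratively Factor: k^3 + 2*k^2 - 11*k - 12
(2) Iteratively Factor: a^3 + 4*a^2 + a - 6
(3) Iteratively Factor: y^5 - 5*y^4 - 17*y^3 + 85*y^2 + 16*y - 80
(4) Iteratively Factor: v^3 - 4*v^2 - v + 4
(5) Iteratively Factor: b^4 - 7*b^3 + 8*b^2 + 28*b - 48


(1) = (k - 3)*(k^2 + 5*k + 4) = (k - 3)*(k + 4)*(k + 1)
(2) = (a + 2)*(a^2 + 2*a - 3) = (a + 2)*(a + 3)*(a - 1)
(3) = (y - 5)*(y^4 - 17*y^2 + 16) = (y - 5)*(y - 1)*(y^3 + y^2 - 16*y - 16) = (y - 5)*(y - 1)*(y + 4)*(y^2 - 3*y - 4) = (y - 5)*(y - 1)*(y + 1)*(y + 4)*(y - 4)
(4) = (v - 1)*(v^2 - 3*v - 4) = (v - 1)*(v + 1)*(v - 4)
(5) = (b - 3)*(b^3 - 4*b^2 - 4*b + 16) = (b - 4)*(b - 3)*(b^2 - 4) = (b - 4)*(b - 3)*(b + 2)*(b - 2)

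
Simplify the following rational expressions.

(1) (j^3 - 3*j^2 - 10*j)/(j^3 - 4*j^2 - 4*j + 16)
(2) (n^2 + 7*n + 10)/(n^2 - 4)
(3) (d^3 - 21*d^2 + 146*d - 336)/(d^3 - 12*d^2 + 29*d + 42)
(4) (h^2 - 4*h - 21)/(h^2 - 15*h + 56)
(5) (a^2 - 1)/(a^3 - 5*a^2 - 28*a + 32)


(1) = (j^2 - 5*j)/(j^2 - 6*j + 8)
(2) = (n + 5)/(n - 2)
(3) = (d - 8)/(d + 1)
(4) = (h + 3)/(h - 8)
(5) = (a + 1)/(a^2 - 4*a - 32)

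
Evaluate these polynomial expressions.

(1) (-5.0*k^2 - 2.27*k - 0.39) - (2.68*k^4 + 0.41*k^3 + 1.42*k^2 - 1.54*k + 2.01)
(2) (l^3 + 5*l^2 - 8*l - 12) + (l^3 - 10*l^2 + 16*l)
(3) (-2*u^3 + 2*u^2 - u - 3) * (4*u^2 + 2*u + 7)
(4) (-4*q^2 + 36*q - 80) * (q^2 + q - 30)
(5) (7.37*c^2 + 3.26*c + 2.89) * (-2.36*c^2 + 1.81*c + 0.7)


(1) = -2.68*k^4 - 0.41*k^3 - 6.42*k^2 - 0.73*k - 2.4
(2) = 2*l^3 - 5*l^2 + 8*l - 12
(3) = -8*u^5 + 4*u^4 - 14*u^3 - 13*u - 21
(4) = -4*q^4 + 32*q^3 + 76*q^2 - 1160*q + 2400
(5) = -17.3932*c^4 + 5.6461*c^3 + 4.2392*c^2 + 7.5129*c + 2.023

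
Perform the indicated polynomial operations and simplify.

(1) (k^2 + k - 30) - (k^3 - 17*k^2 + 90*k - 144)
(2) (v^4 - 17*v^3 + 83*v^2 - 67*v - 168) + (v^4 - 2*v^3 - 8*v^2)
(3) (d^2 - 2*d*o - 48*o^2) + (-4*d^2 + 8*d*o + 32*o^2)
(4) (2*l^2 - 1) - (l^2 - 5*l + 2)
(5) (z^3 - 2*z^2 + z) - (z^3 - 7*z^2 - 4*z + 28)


(1) = -k^3 + 18*k^2 - 89*k + 114
(2) = 2*v^4 - 19*v^3 + 75*v^2 - 67*v - 168
(3) = -3*d^2 + 6*d*o - 16*o^2
(4) = l^2 + 5*l - 3
(5) = 5*z^2 + 5*z - 28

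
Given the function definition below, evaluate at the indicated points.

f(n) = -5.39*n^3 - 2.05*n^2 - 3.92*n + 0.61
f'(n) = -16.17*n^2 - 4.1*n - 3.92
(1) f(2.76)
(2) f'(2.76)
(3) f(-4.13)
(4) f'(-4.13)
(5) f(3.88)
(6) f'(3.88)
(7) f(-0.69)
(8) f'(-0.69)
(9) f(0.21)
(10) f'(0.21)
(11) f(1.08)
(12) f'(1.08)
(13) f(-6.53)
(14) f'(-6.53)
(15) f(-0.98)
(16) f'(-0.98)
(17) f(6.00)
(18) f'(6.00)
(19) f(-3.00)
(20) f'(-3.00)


(1) = -139.15
(2) = -138.41
(3) = 361.53
(4) = -262.80
(5) = -360.30
(6) = -263.26
(7) = 4.11
(8) = -8.79
(9) = -0.35
(10) = -5.49
(11) = -12.80
(12) = -27.21
(13) = 1439.61
(14) = -666.65
(15) = 7.56
(16) = -15.43
(17) = -1260.95
(18) = -610.64
(19) = 139.45
(20) = -137.15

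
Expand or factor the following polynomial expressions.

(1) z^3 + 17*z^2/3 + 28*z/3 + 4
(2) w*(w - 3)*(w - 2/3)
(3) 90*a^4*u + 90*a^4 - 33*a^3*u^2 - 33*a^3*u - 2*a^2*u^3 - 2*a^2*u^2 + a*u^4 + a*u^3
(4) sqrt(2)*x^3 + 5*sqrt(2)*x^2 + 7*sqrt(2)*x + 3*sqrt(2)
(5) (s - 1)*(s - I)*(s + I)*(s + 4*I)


(1) = (z + 2/3)*(z + 2)*(z + 3)
(2) = w^3 - 11*w^2/3 + 2*w
(3) = (-5*a + u)*(-3*a + u)*(6*a + u)*(a*u + a)
(4) = (x + 1)*(x + 3)*(sqrt(2)*x + sqrt(2))
(5) = s^4 - s^3 + 4*I*s^3 + s^2 - 4*I*s^2 - s + 4*I*s - 4*I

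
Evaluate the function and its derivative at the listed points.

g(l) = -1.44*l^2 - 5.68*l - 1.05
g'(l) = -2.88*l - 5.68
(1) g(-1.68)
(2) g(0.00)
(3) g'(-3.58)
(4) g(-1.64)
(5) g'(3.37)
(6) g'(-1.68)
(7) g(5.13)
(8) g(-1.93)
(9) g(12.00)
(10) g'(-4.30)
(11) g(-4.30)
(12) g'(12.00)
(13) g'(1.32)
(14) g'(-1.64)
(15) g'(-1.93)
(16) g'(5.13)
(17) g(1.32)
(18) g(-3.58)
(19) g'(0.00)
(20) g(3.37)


(1) = 4.43
(2) = -1.05
(3) = 4.63
(4) = 4.39
(5) = -15.39
(6) = -0.84
(7) = -68.08
(8) = 4.55
(9) = -276.57
(10) = 6.70
(11) = -3.25
(12) = -40.24
(13) = -9.48
(14) = -0.96
(15) = -0.12
(16) = -20.45
(17) = -11.06
(18) = 0.83
(19) = -5.68
(20) = -36.55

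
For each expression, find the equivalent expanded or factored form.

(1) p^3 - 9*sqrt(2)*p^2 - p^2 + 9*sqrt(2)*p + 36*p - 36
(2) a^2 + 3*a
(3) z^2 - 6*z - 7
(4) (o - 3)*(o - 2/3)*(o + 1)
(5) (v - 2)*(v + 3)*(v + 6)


(1) = (p - 1)*(p - 6*sqrt(2))*(p - 3*sqrt(2))
(2) = a*(a + 3)
(3) = (z - 7)*(z + 1)
(4) = o^3 - 8*o^2/3 - 5*o/3 + 2
(5) = v^3 + 7*v^2 - 36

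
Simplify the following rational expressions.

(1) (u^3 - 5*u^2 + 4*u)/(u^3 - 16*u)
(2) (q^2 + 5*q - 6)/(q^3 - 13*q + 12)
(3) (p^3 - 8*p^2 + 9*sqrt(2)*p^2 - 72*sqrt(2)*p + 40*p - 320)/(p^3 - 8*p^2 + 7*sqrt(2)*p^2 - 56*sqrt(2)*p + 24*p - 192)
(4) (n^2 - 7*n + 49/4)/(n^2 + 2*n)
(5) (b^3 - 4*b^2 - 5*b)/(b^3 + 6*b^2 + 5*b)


(1) = (u - 1)/(u + 4)
(2) = (q + 6)/(q^2 + q - 12)
(3) = (p + 5*sqrt(2))/(p + 3*sqrt(2))
(4) = (4*n^2 - 28*n + 49)/(4*n^2 + 8*n)
(5) = (b - 5)/(b + 5)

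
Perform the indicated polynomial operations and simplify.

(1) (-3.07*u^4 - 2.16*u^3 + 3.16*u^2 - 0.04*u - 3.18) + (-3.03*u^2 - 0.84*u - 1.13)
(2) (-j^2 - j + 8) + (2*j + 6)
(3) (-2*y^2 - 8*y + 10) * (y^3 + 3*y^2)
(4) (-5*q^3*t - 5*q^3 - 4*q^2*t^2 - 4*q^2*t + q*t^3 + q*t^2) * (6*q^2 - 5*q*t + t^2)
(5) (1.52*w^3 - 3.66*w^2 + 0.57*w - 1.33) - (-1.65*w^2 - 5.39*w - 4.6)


(1) = -3.07*u^4 - 2.16*u^3 + 0.13*u^2 - 0.88*u - 4.31
(2) = -j^2 + j + 14
(3) = -2*y^5 - 14*y^4 - 14*y^3 + 30*y^2
(4) = -30*q^5*t - 30*q^5 + q^4*t^2 + q^4*t + 21*q^3*t^3 + 21*q^3*t^2 - 9*q^2*t^4 - 9*q^2*t^3 + q*t^5 + q*t^4
(5) = 1.52*w^3 - 2.01*w^2 + 5.96*w + 3.27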